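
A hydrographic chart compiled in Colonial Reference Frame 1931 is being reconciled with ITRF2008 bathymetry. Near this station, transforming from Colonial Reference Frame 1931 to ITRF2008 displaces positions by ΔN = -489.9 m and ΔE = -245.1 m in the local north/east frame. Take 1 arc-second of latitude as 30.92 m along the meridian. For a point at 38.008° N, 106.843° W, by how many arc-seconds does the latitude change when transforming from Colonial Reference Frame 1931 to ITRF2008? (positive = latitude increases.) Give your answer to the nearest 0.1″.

1″ of latitude = 30.92 m, so Δφ = -489.9 / 30.92 = -15.844″.

Δφ = -15.8″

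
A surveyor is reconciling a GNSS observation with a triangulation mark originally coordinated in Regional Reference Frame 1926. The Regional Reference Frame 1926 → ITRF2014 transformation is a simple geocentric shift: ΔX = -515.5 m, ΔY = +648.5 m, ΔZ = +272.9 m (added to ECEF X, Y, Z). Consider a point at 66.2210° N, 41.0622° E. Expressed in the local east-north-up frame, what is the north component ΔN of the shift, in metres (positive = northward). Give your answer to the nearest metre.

The local north axis is (−sin φ cos λ, −sin φ sin λ, cos φ), giving ΔN = 355.689 − 389.822 + 110.036 = 75.90 m.

ΔN = 76 m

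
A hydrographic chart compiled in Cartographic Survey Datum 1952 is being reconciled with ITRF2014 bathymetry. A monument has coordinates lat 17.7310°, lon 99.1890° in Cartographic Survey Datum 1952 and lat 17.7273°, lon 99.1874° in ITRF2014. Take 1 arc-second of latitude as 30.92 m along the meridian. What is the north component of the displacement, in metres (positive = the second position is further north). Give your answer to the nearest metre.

Δφ = 17.7273° − 17.7310° = -0.0037°; Δλ = 99.1874° − 99.1890° = -0.0016°.
1° of latitude = 3600 × 30.92 = 111312 m.
ΔN = Δφ × 111312 = -411.9 m; ΔE = Δλ × 111312 × cos(17.7310°) = -0.0016 × 111312 × 0.952497 = -169.6 m.

ΔN = -412 m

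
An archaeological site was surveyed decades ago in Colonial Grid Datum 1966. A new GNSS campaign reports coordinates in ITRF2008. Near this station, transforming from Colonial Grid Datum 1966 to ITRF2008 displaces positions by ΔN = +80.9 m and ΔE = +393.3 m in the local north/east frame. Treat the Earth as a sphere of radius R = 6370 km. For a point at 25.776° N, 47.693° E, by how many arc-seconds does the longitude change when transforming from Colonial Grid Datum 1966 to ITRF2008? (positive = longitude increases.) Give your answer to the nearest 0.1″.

Δλ = 14.1″

At latitude 25.776°, cos φ = 0.900501.
One radian of longitude at latitude φ spans R cos φ, so Δλ = ΔE / (R cos φ) = 393.3 / (6370000 × 0.900501) = 6.8565e-05 rad = 14.142″.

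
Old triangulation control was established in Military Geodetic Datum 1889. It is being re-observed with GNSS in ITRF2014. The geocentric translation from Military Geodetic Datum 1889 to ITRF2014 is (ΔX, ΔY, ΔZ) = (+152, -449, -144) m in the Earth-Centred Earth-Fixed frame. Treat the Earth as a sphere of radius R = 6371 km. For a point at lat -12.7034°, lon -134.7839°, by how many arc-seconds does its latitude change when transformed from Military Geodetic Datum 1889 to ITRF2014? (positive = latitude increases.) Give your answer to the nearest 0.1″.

sin φ = -0.219904, cos φ = 0.975521, sin λ = -0.709769, cos λ = -0.704435.
North component: ΔN = −sin φ cos λ·ΔX − sin φ sin λ·ΔY + cos φ·ΔZ = −(-0.219904)(-0.704435)(152) − (-0.219904)(-0.709769)(-449) + (0.975521)(-144) = -93.94 m.
1° of latitude spans πR/180 = 111195 m, so Δφ = -93.94 / 111195 × 3600 = -3.041″.

Δφ = -3.0″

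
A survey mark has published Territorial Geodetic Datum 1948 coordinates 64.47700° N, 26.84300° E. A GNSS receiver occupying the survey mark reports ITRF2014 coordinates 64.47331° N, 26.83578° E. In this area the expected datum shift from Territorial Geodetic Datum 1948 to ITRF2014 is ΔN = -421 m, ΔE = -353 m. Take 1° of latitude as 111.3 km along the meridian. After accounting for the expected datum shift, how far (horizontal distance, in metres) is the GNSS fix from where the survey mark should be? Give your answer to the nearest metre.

Observed coordinate differences: Δφ = -0.00369°, Δλ = -0.00722°.
Converting to metres (1° lat = 111300 m, cos φ = 0.430873): observed ΔN = -410.7 m, observed ΔE = -346.2 m.
Subtracting the expected shift leaves a residual of -410.7 − (-421) = 10.3 m north and -346.2 − (-353) = 6.8 m east.
Residual distance = √(10.3² + 6.8²) = 12.3 m.

12 m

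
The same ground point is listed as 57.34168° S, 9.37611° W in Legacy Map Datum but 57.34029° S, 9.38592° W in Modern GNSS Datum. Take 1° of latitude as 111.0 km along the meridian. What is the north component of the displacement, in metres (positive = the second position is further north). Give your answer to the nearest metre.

Δφ = -57.34029° − -57.34168° = +0.00139°; Δλ = -9.38592° − -9.37611° = -0.00981°.
ΔN = Δφ × 111000 = 154.3 m; ΔE = Δλ × 111000 × cos(-57.34168°) = -0.00981 × 111000 × 0.539628 = -587.6 m.

ΔN = 154 m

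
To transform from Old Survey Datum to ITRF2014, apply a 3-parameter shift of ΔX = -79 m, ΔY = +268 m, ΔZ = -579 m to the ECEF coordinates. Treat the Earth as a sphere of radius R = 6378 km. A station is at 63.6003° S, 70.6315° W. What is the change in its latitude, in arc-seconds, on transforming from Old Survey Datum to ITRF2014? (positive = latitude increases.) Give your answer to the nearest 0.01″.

Δφ = -16.41″

sin φ = -0.895714, cos φ = 0.444630, sin λ = -0.943405, cos λ = 0.331643.
North component: ΔN = −sin φ cos λ·ΔX − sin φ sin λ·ΔY + cos φ·ΔZ = −(-0.895714)(0.331643)(-79) − (-0.895714)(-0.943405)(268) + (0.444630)(-579) = -507.37 m.
1° of latitude spans πR/180 = 111317 m, so Δφ = -507.37 / 111317 × 3600 = -16.409″.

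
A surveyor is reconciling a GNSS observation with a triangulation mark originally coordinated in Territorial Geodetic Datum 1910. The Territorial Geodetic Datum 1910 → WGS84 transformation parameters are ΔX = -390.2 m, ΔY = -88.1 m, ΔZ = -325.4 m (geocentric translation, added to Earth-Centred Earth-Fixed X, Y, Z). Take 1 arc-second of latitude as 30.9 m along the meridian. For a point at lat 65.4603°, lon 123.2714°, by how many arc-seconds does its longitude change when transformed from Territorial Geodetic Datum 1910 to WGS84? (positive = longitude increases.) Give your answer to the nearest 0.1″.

Δλ = 29.2″

sin φ = 0.909674, cos φ = 0.415324, sin λ = 0.836081, cos λ = -0.548606.
East component: ΔE = −sin λ·ΔX + cos λ·ΔY = −(0.836081)(-390.2) + (-0.548606)(-88.1) = 374.57 m.
1° of latitude spans 3600 × 30.90 = 111240 m; at latitude φ, 1° of longitude spans that × cos φ = 46200.6 m, so Δλ = 374.57 / 46200.6 × 3600 = 29.187″.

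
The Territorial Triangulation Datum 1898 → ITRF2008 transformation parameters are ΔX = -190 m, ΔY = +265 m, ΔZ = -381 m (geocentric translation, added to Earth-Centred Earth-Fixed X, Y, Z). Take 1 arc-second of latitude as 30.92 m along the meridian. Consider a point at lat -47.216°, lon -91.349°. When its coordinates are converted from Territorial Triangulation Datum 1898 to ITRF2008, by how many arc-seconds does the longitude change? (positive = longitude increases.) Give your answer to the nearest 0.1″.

Δλ = -9.3″

sin φ = -0.733920, cos φ = 0.679236, sin λ = -0.999723, cos λ = -0.023542.
East component: ΔE = −sin λ·ΔX + cos λ·ΔY = −(-0.999723)(-190) + (-0.023542)(265) = -196.19 m.
1° of latitude spans 3600 × 30.92 = 111312 m; at latitude φ, 1° of longitude spans that × cos φ = 75607.2 m, so Δλ = -196.19 / 75607.2 × 3600 = -9.341″.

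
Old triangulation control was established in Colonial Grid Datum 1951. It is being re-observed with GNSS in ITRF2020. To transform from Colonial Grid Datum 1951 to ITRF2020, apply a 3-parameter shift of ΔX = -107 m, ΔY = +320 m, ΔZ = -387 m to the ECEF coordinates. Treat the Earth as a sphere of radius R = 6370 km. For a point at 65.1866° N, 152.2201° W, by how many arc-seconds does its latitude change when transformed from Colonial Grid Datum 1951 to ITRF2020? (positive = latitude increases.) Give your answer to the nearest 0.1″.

sin φ = 0.907679, cos φ = 0.419664, sin λ = -0.466076, cos λ = -0.884745.
North component: ΔN = −sin φ cos λ·ΔX − sin φ sin λ·ΔY + cos φ·ΔZ = −(0.907679)(-0.884745)(-107) − (0.907679)(-0.466076)(320) + (0.419664)(-387) = -112.96 m.
1° of latitude spans πR/180 = 111177 m, so Δφ = -112.96 / 111177 × 3600 = -3.658″.

Δφ = -3.7″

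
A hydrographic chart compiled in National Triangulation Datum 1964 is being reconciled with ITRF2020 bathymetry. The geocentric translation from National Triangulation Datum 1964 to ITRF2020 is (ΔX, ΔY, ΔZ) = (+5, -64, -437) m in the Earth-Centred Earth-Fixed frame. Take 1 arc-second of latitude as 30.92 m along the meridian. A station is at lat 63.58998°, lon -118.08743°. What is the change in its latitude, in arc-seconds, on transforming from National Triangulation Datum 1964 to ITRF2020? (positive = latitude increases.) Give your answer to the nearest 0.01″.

sin φ = 0.895634, cos φ = 0.444792, sin λ = -0.882230, cos λ = -0.470818.
North component: ΔN = −sin φ cos λ·ΔX − sin φ sin λ·ΔY + cos φ·ΔZ = −(0.895634)(-0.470818)(5) − (0.895634)(-0.882230)(-64) + (0.444792)(-437) = -242.84 m.
1° of latitude spans 3600 × 30.92 = 111312 m, so Δφ = -242.84 / 111312 × 3600 = -7.854″.

Δφ = -7.85″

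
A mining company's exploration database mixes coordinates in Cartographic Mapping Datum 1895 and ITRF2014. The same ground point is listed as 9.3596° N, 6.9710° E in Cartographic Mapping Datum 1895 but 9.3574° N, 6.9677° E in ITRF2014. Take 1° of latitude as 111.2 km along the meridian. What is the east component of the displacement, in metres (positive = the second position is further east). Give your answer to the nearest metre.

ΔE = -362 m

Δφ = 9.3574° − 9.3596° = -0.0022°; Δλ = 6.9677° − 6.9710° = -0.0033°.
ΔN = Δφ × 111200 = -244.6 m; ΔE = Δλ × 111200 × cos(9.3596°) = -0.0033 × 111200 × 0.986687 = -362.1 m.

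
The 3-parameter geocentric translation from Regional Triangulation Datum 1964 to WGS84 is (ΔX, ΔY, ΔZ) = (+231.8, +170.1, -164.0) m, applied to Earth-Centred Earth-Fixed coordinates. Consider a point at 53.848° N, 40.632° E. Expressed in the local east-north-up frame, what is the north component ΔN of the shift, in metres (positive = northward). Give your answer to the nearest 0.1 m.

The local north axis is (−sin φ cos λ, −sin φ sin λ, cos φ), giving ΔN = -142.043 − 89.441 − 96.748 = -328.23 m.

ΔN = -328.2 m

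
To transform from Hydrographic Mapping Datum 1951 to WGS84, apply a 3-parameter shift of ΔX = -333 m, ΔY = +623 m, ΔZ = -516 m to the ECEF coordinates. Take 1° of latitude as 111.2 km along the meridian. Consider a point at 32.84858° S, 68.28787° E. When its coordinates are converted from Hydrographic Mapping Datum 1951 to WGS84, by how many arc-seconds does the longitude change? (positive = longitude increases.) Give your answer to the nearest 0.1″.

sin φ = -0.542421, cos φ = 0.840107, sin λ = 0.929054, cos λ = 0.369943.
East component: ΔE = −sin λ·ΔX + cos λ·ΔY = −(0.929054)(-333) + (0.369943)(623) = 539.85 m.
1° of latitude spans 111200 m; at latitude φ, 1° of longitude spans that × cos φ = 93419.9 m, so Δλ = 539.85 / 93419.9 × 3600 = 20.803″.

Δλ = 20.8″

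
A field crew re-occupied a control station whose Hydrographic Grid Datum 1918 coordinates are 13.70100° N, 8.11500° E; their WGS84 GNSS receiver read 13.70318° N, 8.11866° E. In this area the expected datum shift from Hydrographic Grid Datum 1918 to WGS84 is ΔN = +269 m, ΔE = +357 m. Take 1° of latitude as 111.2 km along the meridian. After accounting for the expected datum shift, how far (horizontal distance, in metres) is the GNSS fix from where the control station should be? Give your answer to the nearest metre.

47 m

Observed coordinate differences: Δφ = +0.00218°, Δλ = +0.00366°.
Converting to metres (1° lat = 111200 m, cos φ = 0.971545): observed ΔN = 242.4 m, observed ΔE = 395.4 m.
Subtracting the expected shift leaves a residual of 242.4 − (269) = -26.6 m north and 395.4 − (357) = 38.4 m east.
Residual distance = √((-26.6)² + 38.4²) = 46.7 m.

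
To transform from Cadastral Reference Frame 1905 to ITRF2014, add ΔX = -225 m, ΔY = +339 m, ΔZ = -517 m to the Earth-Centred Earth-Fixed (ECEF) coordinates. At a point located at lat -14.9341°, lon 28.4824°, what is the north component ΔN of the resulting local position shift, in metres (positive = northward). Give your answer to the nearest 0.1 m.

ΔN = -508.8 m

The local north axis is (−sin φ cos λ, −sin φ sin λ, cos φ), giving ΔN = -50.966 + 41.662 − 499.537 = -508.84 m.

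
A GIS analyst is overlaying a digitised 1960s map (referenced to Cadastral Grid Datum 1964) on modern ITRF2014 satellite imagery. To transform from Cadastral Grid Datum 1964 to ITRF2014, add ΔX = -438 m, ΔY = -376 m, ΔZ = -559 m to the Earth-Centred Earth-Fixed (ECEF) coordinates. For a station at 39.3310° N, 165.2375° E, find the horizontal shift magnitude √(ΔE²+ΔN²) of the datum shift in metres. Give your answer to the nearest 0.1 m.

At φ = 39.3310°, λ = 165.2375°: sin φ = 0.633799, cos φ = 0.773497, sin λ = 0.254813, cos λ = -0.966990.
ΔE = −sin λ·ΔX + cos λ·ΔY = −(0.254813)·(-438) + (-0.966990)·(-376) = 475.20 m.
ΔN = −sin φ cos λ·ΔX − sin φ sin λ·ΔY + cos φ·ΔZ = −(0.633799)(-0.966990)(-438) − (0.633799)(0.254813)(-376) + (0.773497)(-559) = -640.10 m.
Horizontal magnitude = √(ΔE² + ΔN²) = √(475.20² + (-640.10)²) = 797.21 m.

797.2 m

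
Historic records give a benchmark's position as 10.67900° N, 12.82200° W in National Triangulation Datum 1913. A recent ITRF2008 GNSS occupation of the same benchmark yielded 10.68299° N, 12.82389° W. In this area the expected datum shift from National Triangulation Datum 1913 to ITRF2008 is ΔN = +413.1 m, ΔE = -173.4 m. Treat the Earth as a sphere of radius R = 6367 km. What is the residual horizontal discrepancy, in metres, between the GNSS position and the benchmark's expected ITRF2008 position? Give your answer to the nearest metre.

Observed coordinate differences: Δφ = +0.00399°, Δλ = -0.00189°.
Converting to metres (1° lat = 111125 m, cos φ = 0.982681): observed ΔN = 443.4 m, observed ΔE = -206.4 m.
Subtracting the expected shift leaves a residual of 443.4 − (413.1) = 30.3 m north and -206.4 − (-173.4) = -33.0 m east.
Residual distance = √(30.3² + (-33.0)²) = 44.8 m.

45 m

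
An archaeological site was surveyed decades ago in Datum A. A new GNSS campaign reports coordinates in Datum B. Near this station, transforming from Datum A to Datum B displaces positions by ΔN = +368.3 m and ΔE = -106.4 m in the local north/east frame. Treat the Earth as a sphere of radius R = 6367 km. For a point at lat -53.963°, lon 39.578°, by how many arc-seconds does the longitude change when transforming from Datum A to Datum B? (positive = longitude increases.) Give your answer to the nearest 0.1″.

At latitude -53.963°, cos φ = 0.588308.
One radian of longitude at latitude φ spans R cos φ, so Δλ = ΔE / (R cos φ) = -106.4 / (6367000 × 0.588308) = -2.8405e-05 rad = -5.859″.

Δλ = -5.9″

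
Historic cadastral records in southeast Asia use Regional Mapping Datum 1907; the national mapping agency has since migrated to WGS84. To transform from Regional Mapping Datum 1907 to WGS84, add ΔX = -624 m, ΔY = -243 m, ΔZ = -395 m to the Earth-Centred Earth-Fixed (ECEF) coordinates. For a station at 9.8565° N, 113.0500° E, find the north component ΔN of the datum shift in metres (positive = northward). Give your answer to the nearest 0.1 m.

At φ = 9.8565°, λ = 113.0500°: sin φ = 0.171181, cos φ = 0.985240, sin λ = 0.920164, cos λ = -0.391534.
ΔN = −sin φ cos λ·ΔX − sin φ sin λ·ΔY + cos φ·ΔZ = −(0.171181)(-0.391534)(-624) − (0.171181)(0.920164)(-243) + (0.985240)(-395) = -392.72 m.

ΔN = -392.7 m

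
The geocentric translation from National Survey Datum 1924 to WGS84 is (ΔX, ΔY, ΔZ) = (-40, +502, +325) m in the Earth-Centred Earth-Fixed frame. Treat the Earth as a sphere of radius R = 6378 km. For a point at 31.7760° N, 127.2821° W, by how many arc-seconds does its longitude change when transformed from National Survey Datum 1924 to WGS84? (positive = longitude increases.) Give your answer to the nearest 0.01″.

sin φ = 0.526600, cos φ = 0.850113, sin λ = -0.795663, cos λ = -0.605740.
East component: ΔE = −sin λ·ΔX + cos λ·ΔY = −(-0.795663)(-40) + (-0.605740)(502) = -335.91 m.
1° of latitude spans πR/180 = 111317 m; at latitude φ, 1° of longitude spans that × cos φ = 94632.2 m, so Δλ = -335.91 / 94632.2 × 3600 = -12.779″.

Δλ = -12.78″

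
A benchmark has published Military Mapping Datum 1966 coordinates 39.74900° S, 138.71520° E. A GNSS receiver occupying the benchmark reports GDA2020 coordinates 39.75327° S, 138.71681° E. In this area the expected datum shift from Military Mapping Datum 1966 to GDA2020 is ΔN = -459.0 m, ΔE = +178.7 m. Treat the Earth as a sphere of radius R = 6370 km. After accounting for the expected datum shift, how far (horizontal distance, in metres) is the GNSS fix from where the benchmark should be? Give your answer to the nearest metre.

Observed coordinate differences: Δφ = -0.00427°, Δλ = +0.00161°.
Converting to metres (1° lat = 111177 m, cos φ = 0.768853): observed ΔN = -474.7 m, observed ΔE = 137.6 m.
Subtracting the expected shift leaves a residual of -474.7 − (-459.0) = -15.7 m north and 137.6 − (178.7) = -41.1 m east.
Residual distance = √((-15.7)² + (-41.1)²) = 44.0 m.

44 m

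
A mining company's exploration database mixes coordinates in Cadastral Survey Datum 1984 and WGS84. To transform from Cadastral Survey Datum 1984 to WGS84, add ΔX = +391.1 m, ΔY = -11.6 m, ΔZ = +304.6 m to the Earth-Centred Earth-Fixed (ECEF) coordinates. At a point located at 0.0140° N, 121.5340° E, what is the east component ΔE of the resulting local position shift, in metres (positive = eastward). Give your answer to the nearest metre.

At φ = 0.0140°, λ = 121.5340°: sin φ = 0.000244, cos φ = 1.000000, sin λ = 0.852330, cos λ = -0.523004.
ΔE = −sin λ·ΔX + cos λ·ΔY = −(0.852330)·(391.1) + (-0.523004)·(-11.6) = -327.28 m.

ΔE = -327 m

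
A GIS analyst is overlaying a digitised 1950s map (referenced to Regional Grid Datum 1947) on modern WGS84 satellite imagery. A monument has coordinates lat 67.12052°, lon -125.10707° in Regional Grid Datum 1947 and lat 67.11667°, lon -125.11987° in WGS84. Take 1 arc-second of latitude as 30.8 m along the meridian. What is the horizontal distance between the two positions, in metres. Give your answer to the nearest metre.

698 m

Δφ = 67.11667° − 67.12052° = -0.00385°; Δλ = -125.11987° − -125.10707° = -0.01280°.
1° of latitude = 3600 × 30.80 = 110880 m.
ΔN = Δφ × 110880 = -426.9 m; ΔE = Δλ × 110880 × cos(67.12052°) = -0.01280 × 110880 × 0.388794 = -551.8 m.
Distance = √(ΔE² + ΔN²) = √((-551.8)² + (-426.9)²) = 697.7 m.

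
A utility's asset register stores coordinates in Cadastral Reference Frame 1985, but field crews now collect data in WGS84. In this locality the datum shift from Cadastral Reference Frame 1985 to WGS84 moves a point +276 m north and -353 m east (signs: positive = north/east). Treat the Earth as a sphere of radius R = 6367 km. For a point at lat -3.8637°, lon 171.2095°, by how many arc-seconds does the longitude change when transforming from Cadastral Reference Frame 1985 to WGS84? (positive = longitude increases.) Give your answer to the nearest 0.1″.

Δλ = -11.5″

At latitude -3.8637°, cos φ = 0.997727.
One radian of longitude at latitude φ spans R cos φ, so Δλ = ΔE / (R cos φ) = -353.0 / (6367000 × 0.997727) = -5.5568e-05 rad = -11.462″.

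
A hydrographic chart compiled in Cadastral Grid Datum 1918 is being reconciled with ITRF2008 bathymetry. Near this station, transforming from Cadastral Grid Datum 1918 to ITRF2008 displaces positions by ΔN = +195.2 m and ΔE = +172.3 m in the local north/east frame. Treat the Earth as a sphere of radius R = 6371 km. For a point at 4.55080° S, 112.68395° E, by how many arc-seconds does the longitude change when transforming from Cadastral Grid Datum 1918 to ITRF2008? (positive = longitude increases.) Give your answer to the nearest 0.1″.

At latitude -4.55080°, cos φ = 0.996847.
One radian of longitude at latitude φ spans R cos φ, so Δλ = ΔE / (R cos φ) = 172.3 / (6371000 × 0.996847) = 2.7130e-05 rad = 5.596″.

Δλ = 5.6″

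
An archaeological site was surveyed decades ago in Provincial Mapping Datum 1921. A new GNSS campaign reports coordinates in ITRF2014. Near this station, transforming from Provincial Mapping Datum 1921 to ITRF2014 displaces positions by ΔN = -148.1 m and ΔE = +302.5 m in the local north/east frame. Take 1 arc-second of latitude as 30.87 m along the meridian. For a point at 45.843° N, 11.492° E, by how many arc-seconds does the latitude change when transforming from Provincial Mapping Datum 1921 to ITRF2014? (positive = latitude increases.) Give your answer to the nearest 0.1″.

Δφ = -4.8″

1″ of latitude = 30.87 m, so Δφ = -148.1 / 30.87 = -4.798″.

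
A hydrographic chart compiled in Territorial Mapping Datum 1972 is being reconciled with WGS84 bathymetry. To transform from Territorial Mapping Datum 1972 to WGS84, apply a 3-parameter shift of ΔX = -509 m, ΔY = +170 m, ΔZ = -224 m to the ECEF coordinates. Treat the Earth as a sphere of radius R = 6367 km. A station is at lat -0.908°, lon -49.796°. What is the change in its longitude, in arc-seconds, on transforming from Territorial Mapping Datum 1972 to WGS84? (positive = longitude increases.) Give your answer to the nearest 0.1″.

sin φ = -0.015847, cos φ = 0.999874, sin λ = -0.763751, cos λ = 0.645511.
East component: ΔE = −sin λ·ΔX + cos λ·ΔY = −(-0.763751)(-509) + (0.645511)(170) = -279.01 m.
1° of latitude spans πR/180 = 111125 m; at latitude φ, 1° of longitude spans that × cos φ = 111111.2 m, so Δλ = -279.01 / 111111.2 × 3600 = -9.040″.

Δλ = -9.0″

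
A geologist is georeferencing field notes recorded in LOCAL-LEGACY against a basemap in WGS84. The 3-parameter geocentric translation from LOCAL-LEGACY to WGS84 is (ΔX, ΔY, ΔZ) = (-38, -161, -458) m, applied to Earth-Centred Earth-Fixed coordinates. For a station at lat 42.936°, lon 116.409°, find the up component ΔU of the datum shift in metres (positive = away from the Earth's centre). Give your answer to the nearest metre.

ΔU = -405 m

The local up (radial) axis is (cos φ cos λ, cos φ sin λ, sin φ), giving ΔU = 12.374 − 105.570 − 311.981 = -405.18 m.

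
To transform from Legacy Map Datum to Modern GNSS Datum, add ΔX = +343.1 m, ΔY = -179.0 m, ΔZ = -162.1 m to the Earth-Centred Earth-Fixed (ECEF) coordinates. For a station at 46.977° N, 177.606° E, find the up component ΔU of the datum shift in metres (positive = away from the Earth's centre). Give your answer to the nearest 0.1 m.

The local up (radial) axis is (cos φ cos λ, cos φ sin λ, sin φ), giving ΔU = -233.890 − 5.102 − 118.508 = -357.50 m.

ΔU = -357.5 m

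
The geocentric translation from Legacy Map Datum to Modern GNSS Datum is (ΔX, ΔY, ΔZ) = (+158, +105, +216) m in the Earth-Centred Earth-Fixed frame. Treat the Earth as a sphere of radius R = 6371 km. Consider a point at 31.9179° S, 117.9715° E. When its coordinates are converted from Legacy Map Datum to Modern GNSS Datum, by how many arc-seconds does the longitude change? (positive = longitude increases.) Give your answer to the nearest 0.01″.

sin φ = -0.528704, cos φ = 0.848807, sin λ = 0.883181, cos λ = -0.469032.
East component: ΔE = −sin λ·ΔX + cos λ·ΔY = −(0.883181)(158) + (-0.469032)(105) = -188.79 m.
1° of latitude spans πR/180 = 111195 m; at latitude φ, 1° of longitude spans that × cos φ = 94383.0 m, so Δλ = -188.79 / 94383.0 × 3600 = -7.201″.

Δλ = -7.20″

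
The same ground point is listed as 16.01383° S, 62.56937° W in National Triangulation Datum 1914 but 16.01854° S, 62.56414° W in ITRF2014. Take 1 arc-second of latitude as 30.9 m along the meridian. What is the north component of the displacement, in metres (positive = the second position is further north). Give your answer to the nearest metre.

ΔN = -524 m

Δφ = -16.01854° − -16.01383° = -0.00471°; Δλ = -62.56414° − -62.56937° = +0.00523°.
1° of latitude = 3600 × 30.90 = 111240 m.
ΔN = Δφ × 111240 = -523.9 m; ΔE = Δλ × 111240 × cos(-16.01383°) = +0.00523 × 111240 × 0.961195 = 559.2 m.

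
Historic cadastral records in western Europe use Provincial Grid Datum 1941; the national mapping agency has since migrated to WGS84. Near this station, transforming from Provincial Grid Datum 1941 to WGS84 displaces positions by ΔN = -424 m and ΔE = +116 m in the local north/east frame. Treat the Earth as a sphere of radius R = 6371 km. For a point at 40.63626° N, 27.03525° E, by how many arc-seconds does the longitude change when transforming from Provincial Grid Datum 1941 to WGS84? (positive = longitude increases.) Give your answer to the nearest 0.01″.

At latitude 40.63626°, cos φ = 0.758859.
One radian of longitude at latitude φ spans R cos φ, so Δλ = ΔE / (R cos φ) = 116.0 / (6371000 × 0.758859) = 2.3993e-05 rad = 4.949″.

Δλ = 4.95″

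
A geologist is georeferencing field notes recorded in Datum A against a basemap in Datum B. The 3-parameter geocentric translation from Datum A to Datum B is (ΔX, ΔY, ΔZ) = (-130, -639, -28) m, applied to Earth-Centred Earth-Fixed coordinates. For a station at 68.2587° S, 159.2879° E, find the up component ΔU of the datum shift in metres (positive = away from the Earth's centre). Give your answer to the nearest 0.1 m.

ΔU = -12.7 m

At φ = -68.2587°, λ = 159.2879°: sin φ = -0.928866, cos φ = 0.370416, sin λ = 0.353672, cos λ = -0.935369.
ΔU = cos φ cos λ·ΔX + cos φ sin λ·ΔY + sin φ·ΔZ = (0.370416)(-0.935369)(-130) + (0.370416)(0.353672)(-639) + (-0.928866)(-28) = -12.66 m.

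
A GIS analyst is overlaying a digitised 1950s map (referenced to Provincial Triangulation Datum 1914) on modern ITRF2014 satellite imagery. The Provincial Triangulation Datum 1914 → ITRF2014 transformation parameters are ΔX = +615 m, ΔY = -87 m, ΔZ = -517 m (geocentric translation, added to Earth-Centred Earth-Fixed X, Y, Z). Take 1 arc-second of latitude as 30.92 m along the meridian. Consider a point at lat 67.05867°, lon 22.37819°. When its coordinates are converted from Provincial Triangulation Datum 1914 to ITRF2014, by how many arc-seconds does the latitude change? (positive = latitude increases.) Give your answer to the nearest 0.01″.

sin φ = 0.920904, cos φ = 0.389788, sin λ = 0.380718, cos λ = 0.924691.
North component: ΔN = −sin φ cos λ·ΔX − sin φ sin λ·ΔY + cos φ·ΔZ = −(0.920904)(0.924691)(615) − (0.920904)(0.380718)(-87) + (0.389788)(-517) = -694.72 m.
1° of latitude spans 3600 × 30.92 = 111312 m, so Δφ = -694.72 / 111312 × 3600 = -22.468″.

Δφ = -22.47″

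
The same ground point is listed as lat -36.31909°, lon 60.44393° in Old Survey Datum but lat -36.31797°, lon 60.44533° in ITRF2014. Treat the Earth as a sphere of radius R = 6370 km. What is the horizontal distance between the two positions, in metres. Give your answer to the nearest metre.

177 m

Δφ = -36.31797° − -36.31909° = +0.00112°; Δλ = 60.44533° − 60.44393° = +0.00140°.
1° along a meridian = πR/180 = 111177 m.
ΔN = Δφ × 111177 = 124.5 m; ΔE = Δλ × 111177 × cos(-36.31909°) = +0.00140 × 111177 × 0.805731 = 125.4 m.
Distance = √(ΔE² + ΔN²) = √(125.4² + 124.5²) = 176.7 m.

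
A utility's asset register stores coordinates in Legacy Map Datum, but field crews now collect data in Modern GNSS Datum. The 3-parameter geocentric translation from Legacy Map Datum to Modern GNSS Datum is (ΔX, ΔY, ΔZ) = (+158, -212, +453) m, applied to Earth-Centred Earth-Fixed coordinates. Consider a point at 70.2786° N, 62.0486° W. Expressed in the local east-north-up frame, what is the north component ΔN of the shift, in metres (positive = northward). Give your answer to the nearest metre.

ΔN = -93 m

The local north axis is (−sin φ cos λ, −sin φ sin λ, cos φ), giving ΔN = -69.714 − 176.285 + 152.863 = -93.14 m.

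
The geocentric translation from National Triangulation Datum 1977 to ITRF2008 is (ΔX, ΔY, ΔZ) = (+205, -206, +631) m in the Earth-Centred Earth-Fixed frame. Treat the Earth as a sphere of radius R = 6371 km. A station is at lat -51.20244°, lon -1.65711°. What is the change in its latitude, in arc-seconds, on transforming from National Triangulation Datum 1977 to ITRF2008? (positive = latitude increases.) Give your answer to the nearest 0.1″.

Δφ = 18.1″

sin φ = -0.779365, cos φ = 0.626571, sin λ = -0.028918, cos λ = 0.999582.
North component: ΔN = −sin φ cos λ·ΔX − sin φ sin λ·ΔY + cos φ·ΔZ = −(-0.779365)(0.999582)(205) − (-0.779365)(-0.028918)(-206) + (0.626571)(631) = 559.71 m.
1° of latitude spans πR/180 = 111195 m, so Δφ = 559.71 / 111195 × 3600 = 18.121″.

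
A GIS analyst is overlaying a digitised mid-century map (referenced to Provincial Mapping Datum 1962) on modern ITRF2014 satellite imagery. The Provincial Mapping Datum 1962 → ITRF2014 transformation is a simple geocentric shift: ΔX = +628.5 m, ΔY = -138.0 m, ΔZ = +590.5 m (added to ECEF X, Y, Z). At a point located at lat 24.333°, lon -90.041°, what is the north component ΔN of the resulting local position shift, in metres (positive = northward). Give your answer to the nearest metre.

ΔN = 481 m

At φ = 24.333°, λ = -90.041°: sin φ = 0.412039, cos φ = 0.911166, sin λ = -1.000000, cos λ = -0.000716.
ΔN = −sin φ cos λ·ΔX − sin φ sin λ·ΔY + cos φ·ΔZ = −(0.412039)(-0.000716)(628.5) − (0.412039)(-1.000000)(-138.0) + (0.911166)(590.5) = 481.37 m.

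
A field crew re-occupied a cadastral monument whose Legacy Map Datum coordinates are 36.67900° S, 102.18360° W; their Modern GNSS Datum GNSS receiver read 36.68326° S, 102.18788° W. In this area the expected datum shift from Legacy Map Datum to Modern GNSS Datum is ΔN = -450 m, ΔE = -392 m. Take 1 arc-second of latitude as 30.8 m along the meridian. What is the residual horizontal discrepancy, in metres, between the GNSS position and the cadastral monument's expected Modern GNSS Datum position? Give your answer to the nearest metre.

25 m

Observed coordinate differences: Δφ = -0.00426°, Δλ = -0.00428°.
Converting to metres (1° lat = 110880 m, cos φ = 0.801995): observed ΔN = -472.3 m, observed ΔE = -380.6 m.
Subtracting the expected shift leaves a residual of -472.3 − (-450) = -22.3 m north and -380.6 − (-392) = 11.4 m east.
Residual distance = √((-22.3)² + 11.4²) = 25.1 m.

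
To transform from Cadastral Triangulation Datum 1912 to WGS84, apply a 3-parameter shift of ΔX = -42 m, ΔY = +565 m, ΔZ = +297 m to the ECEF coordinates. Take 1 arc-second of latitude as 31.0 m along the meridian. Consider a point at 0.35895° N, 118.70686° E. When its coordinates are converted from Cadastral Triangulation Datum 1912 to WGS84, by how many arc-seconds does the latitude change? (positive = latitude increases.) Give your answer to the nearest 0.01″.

sin φ = 0.006265, cos φ = 0.999980, sin λ = 0.877089, cos λ = -0.480329.
North component: ΔN = −sin φ cos λ·ΔX − sin φ sin λ·ΔY + cos φ·ΔZ = −(0.006265)(-0.480329)(-42) − (0.006265)(0.877089)(565) + (0.999980)(297) = 293.76 m.
1° of latitude spans 3600 × 31.00 = 111600 m, so Δφ = 293.76 / 111600 × 3600 = 9.476″.

Δφ = 9.48″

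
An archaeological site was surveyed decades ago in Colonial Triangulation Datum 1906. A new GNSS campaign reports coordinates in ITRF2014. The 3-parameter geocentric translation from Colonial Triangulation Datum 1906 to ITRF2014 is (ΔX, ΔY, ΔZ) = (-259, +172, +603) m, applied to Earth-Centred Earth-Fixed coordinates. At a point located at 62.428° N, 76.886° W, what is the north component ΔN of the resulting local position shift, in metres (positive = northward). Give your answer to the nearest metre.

ΔN = 480 m

At φ = 62.428°, λ = -76.886°: sin φ = 0.886430, cos φ = 0.462863, sin λ = -0.973921, cos λ = 0.226889.
ΔN = −sin φ cos λ·ΔX − sin φ sin λ·ΔY + cos φ·ΔZ = −(0.886430)(0.226889)(-259) − (0.886430)(-0.973921)(172) + (0.462863)(603) = 479.69 m.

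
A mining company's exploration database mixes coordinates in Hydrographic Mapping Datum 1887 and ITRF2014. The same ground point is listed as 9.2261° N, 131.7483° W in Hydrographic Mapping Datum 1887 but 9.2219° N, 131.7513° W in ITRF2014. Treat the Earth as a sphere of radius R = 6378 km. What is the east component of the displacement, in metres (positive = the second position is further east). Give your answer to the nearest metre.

Δφ = 9.2219° − 9.2261° = -0.0042°; Δλ = -131.7513° − -131.7483° = -0.0030°.
1° along a meridian = πR/180 = 111317 m.
ΔN = Δφ × 111317 = -467.5 m; ΔE = Δλ × 111317 × cos(9.2261°) = -0.0030 × 111317 × 0.987063 = -329.6 m.

ΔE = -330 m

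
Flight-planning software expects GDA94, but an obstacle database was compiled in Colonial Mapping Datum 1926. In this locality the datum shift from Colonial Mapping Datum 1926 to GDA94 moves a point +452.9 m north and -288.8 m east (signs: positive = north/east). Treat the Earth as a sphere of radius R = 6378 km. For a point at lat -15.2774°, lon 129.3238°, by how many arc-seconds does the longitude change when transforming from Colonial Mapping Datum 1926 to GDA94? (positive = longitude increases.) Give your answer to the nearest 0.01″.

At latitude -15.2774°, cos φ = 0.964661.
One radian of longitude at latitude φ spans R cos φ, so Δλ = ΔE / (R cos φ) = -288.8 / (6378000 × 0.964661) = -4.6939e-05 rad = -9.682″.

Δλ = -9.68″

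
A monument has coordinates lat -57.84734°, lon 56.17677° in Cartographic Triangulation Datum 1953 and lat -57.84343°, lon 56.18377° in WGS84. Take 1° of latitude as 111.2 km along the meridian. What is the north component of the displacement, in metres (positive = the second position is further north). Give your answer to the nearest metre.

Δφ = -57.84343° − -57.84734° = +0.00391°; Δλ = 56.18377° − 56.17677° = +0.00700°.
ΔN = Δφ × 111200 = 434.8 m; ΔE = Δλ × 111200 × cos(-57.84734°) = +0.00700 × 111200 × 0.532177 = 414.2 m.

ΔN = 435 m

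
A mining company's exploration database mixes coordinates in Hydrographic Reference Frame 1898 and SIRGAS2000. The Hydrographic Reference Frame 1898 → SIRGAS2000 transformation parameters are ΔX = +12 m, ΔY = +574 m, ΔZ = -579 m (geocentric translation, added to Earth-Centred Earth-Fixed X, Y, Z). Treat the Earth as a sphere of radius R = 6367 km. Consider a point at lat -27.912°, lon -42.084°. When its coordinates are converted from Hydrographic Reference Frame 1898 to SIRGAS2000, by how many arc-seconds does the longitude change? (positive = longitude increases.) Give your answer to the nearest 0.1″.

Δλ = 15.9″

sin φ = -0.468115, cos φ = 0.883668, sin λ = -0.670219, cos λ = 0.742163.
East component: ΔE = −sin λ·ΔX + cos λ·ΔY = −(-0.670219)(12) + (0.742163)(574) = 434.04 m.
1° of latitude spans πR/180 = 111125 m; at latitude φ, 1° of longitude spans that × cos φ = 98197.7 m, so Δλ = 434.04 / 98197.7 × 3600 = 15.912″.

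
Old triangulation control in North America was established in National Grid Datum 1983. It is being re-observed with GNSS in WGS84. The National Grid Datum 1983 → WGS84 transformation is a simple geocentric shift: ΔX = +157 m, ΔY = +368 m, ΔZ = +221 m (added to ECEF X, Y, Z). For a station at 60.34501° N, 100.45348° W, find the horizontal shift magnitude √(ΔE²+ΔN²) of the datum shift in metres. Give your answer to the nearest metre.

457 m

The local east axis at (φ, λ) is (−sin λ, cos λ, 0), so ΔE = −sin(-100.45348°)·157 + cos(-100.45348°)·368 = 87.63 m.
The local north axis is (−sin φ cos λ, −sin φ sin λ, cos φ), giving ΔN = 24.755 + 314.492 + 109.346 = 448.59 m.
Horizontal magnitude = √(ΔE² + ΔN²) = √(87.63² + 448.59²) = 457.07 m.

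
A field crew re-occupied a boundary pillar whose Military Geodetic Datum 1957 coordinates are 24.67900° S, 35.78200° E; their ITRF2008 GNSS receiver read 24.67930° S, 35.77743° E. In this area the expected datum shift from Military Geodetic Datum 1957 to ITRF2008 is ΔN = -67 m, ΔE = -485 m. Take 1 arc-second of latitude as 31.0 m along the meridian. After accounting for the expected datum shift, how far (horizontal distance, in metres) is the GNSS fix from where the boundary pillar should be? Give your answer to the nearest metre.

40 m

Observed coordinate differences: Δφ = -0.00030°, Δλ = -0.00457°.
Converting to metres (1° lat = 111600 m, cos φ = 0.908661): observed ΔN = -33.5 m, observed ΔE = -463.4 m.
Subtracting the expected shift leaves a residual of -33.5 − (-67) = 33.5 m north and -463.4 − (-485) = 21.6 m east.
Residual distance = √(33.5² + 21.6²) = 39.9 m.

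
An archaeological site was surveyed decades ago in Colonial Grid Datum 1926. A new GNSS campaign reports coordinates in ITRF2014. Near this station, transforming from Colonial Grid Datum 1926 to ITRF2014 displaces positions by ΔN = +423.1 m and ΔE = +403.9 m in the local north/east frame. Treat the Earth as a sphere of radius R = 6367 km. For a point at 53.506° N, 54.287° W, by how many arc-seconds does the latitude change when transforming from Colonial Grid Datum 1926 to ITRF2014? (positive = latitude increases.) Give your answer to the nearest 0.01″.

On a sphere of radius R, 1 rad of latitude = R, so Δφ = ΔN / R = 423.1 / 6367000 = 6.6452e-05 rad = 13.707″.

Δφ = 13.71″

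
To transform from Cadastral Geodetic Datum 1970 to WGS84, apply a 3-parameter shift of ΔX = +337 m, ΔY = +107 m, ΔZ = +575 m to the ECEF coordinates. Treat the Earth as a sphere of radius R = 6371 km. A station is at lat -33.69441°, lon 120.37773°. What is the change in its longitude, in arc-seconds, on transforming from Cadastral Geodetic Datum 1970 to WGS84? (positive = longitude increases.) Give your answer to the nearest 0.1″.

sin φ = -0.554763, cos φ = 0.832008, sin λ = 0.862710, cos λ = -0.505698.
East component: ΔE = −sin λ·ΔX + cos λ·ΔY = −(0.862710)(337) + (-0.505698)(107) = -344.84 m.
1° of latitude spans πR/180 = 111195 m; at latitude φ, 1° of longitude spans that × cos φ = 92515.1 m, so Δλ = -344.84 / 92515.1 × 3600 = -13.419″.

Δλ = -13.4″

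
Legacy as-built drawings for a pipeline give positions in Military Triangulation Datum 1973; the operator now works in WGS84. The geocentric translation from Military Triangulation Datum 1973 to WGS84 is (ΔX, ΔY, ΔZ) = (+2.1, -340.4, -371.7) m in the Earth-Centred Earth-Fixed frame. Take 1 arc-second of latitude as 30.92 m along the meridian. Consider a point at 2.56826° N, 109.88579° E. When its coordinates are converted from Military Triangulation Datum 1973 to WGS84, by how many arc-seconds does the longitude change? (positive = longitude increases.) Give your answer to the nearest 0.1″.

sin φ = 0.044810, cos φ = 0.998996, sin λ = 0.940373, cos λ = -0.340146.
East component: ΔE = −sin λ·ΔX + cos λ·ΔY = −(0.940373)(2.1) + (-0.340146)(-340.4) = 113.81 m.
1° of latitude spans 3600 × 30.92 = 111312 m; at latitude φ, 1° of longitude spans that × cos φ = 111200.2 m, so Δλ = 113.81 / 111200.2 × 3600 = 3.685″.

Δλ = 3.7″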